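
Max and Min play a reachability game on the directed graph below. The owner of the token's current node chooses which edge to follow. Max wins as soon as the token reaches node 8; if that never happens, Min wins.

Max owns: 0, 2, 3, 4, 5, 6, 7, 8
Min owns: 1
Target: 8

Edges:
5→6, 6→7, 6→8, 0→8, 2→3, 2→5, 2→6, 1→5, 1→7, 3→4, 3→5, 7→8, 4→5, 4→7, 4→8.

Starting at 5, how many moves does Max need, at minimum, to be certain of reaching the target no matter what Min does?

2

A0 = {8}
A1: add {0, 4, 6, 7} — 0 (Max) has 0→8; 4 (Max) has 4→8; 6 (Max) has 6→8; 7 (Max) has 7→8.
A2: add {2, 3, 5} — 2 (Max) has 2→6; 3 (Max) has 3→4; 5 (Max) has 5→6.
5 enters the attractor at level 2, so Max can force the target in 2 moves from there.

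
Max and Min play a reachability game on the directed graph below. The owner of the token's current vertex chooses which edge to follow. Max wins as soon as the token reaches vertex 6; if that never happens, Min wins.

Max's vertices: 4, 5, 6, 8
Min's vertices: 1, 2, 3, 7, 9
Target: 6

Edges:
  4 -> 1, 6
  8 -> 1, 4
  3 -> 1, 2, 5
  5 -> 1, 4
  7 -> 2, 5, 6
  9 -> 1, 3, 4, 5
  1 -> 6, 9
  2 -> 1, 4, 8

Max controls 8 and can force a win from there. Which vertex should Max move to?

A0 = {6}
A1: add {4} — 4 (Max) has 4→6.
A2: add {5, 8} — 5 (Max) has 5→4; 8 (Max) has 8→4.
A3 = A2; e.g. 1 (Min) can still go to 9. Fixed point.
From 8, successor 4 is in the attractor (rank 1); the other successor 1 is not.

4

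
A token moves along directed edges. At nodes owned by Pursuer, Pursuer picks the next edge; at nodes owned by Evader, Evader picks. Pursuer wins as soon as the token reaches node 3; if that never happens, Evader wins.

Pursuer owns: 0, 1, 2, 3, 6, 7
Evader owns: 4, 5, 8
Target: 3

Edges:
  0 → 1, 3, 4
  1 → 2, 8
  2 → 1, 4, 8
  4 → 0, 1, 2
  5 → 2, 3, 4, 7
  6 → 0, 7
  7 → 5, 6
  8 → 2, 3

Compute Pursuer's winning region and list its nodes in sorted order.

A0 = {3}
A1: add {0} — 0 (Pursuer) has 0→3.
A2: add {6} — 6 (Pursuer) has 6→0.
A3: add {7} — 7 (Pursuer) has 7→6.
A4 = A3; e.g. 1 (Pursuer) has no edge into A3. Fixed point.
Pursuer's winning region = {0, 3, 6, 7}.

0, 3, 6, 7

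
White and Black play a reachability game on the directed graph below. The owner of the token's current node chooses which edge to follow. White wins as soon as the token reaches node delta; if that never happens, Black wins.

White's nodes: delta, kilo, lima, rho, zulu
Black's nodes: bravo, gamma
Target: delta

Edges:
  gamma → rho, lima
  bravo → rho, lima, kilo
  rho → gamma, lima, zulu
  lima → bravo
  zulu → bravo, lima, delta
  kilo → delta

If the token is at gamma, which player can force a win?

A0 = {delta}
A1: add {kilo, zulu} — zulu (White) has zulu→delta; kilo (White) has kilo→delta.
A2: add {rho} — rho (White) has rho→zulu.
A3 = A2; e.g. gamma (Black) can still go to lima. Fixed point.
gamma never enters the attractor, so Black can avoid the target forever.

Black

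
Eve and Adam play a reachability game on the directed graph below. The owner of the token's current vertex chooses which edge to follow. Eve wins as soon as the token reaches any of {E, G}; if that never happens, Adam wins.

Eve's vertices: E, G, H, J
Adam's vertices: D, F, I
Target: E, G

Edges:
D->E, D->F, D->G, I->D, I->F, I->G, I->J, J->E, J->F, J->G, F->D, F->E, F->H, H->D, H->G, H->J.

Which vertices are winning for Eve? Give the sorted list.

A0 = {E, G}
A1: add {H, J} — H (Eve) has H→G; J (Eve) has J→E.
A2 = A1; e.g. D (Adam) can still go to F. Fixed point.
Eve's winning region = {E, G, H, J}.

E, G, H, J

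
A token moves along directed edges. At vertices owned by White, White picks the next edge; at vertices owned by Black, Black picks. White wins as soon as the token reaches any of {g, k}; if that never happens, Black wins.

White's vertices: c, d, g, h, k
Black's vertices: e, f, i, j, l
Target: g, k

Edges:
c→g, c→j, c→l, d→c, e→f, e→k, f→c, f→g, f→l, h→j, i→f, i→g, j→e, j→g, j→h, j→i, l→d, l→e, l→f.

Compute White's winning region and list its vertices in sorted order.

A0 = {g, k}
A1: add {c} — c (White) has c→g.
A2: add {d} — d (White) has d→c.
A3 = A2; e.g. e (Black) can still go to f. Fixed point.
White's winning region = {c, d, g, k}.

c, d, g, k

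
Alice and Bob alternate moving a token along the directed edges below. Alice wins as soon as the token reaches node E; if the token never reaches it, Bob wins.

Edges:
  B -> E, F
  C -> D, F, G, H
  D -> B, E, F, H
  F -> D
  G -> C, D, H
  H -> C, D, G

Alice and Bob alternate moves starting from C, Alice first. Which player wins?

Alice

Track states (vertex, player-to-move).
A0 = {(E,Alice), (E,Bob)}
A1: add {(B,Alice), (D,Alice)}.
A2: add {(F,Bob)}.
A3: add {(C,Alice)}.
(C,Alice) ∈ A3 ⇒ Alice forces the target.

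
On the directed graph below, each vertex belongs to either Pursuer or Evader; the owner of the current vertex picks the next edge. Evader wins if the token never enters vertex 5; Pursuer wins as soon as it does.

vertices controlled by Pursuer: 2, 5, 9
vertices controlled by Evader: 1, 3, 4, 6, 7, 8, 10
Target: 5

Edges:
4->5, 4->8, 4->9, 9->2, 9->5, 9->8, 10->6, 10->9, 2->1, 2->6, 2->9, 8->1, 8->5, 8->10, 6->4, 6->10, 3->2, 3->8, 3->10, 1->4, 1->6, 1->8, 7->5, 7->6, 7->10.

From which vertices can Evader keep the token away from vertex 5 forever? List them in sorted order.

1, 3, 4, 6, 7, 8, 10

A0 = {5}
A1: add {9} — 9 (Pursuer) has 9→5.
A2: add {2} — 2 (Pursuer) has 2→9.
A3 = A2; e.g. 1 (Evader) can still go to 4. Fixed point.
Pursuer's attractor = {2, 5, 9}; Evader avoids the target exactly from the complement.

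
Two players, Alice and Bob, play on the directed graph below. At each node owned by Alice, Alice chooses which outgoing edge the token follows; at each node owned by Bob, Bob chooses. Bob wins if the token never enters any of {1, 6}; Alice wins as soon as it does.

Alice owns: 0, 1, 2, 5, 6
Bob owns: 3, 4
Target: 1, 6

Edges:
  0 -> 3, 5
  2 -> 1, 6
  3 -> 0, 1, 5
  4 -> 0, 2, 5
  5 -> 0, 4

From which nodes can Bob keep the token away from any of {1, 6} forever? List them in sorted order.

0, 3, 4, 5

A0 = {1, 6}
A1: add {2} — 2 (Alice) has 2→1.
A2 = A1; e.g. 0 (Alice) has no edge into A1. Fixed point.
Alice's attractor = {1, 2, 6}; Bob avoids the target exactly from the complement.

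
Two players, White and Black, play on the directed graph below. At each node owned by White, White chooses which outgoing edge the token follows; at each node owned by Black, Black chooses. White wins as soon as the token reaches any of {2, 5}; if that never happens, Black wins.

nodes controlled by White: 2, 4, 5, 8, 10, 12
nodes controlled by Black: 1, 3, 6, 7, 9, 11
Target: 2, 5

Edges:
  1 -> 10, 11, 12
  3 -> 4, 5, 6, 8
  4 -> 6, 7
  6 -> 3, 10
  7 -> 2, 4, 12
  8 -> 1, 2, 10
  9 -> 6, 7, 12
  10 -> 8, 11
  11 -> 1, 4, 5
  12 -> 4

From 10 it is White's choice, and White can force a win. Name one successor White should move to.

A0 = {2, 5}
A1: add {8} — 8 (White) has 8→2.
A2: add {10} — 10 (White) has 10→8.
A3 = A2; e.g. 1 (Black) can still go to 11. Fixed point.
From 10, successor 8 is in the attractor (rank 1); the other successor 11 is not.

8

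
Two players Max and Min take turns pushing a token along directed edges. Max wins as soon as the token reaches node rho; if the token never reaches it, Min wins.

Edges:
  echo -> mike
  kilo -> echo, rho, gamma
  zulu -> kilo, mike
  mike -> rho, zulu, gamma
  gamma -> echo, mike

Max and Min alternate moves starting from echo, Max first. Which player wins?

Track states (vertex, player-to-move).
A0 = {(rho,Max), (rho,Min)}
A1: add {(kilo,Max), (mike,Max)}.
A2: add {(echo,Min), (zulu,Min)}.
A3: add {(gamma,Max)}.
A4 = A3; e.g. (echo,Max) stays out. (echo,Max) never enters ⇒ Min avoids the target.

Min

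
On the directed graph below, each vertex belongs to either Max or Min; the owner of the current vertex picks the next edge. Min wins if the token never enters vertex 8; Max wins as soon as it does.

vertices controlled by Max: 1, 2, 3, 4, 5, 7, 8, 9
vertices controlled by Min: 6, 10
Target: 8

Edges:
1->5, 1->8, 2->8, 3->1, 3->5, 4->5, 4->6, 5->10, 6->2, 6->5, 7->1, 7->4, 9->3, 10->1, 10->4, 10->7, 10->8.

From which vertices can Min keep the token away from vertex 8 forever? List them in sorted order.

4, 5, 6, 10

A0 = {8}
A1: add {1, 2} — 1 (Max) has 1→8; 2 (Max) has 2→8.
A2: add {3, 7} — 3 (Max) has 3→1; 7 (Max) has 7→1.
A3: add {9} — 9 (Max) has 9→3.
A4 = A3; e.g. 4 (Max) has no edge into A3. Fixed point.
Max's attractor = {1, 2, 3, 7, 8, 9}; Min avoids the target exactly from the complement.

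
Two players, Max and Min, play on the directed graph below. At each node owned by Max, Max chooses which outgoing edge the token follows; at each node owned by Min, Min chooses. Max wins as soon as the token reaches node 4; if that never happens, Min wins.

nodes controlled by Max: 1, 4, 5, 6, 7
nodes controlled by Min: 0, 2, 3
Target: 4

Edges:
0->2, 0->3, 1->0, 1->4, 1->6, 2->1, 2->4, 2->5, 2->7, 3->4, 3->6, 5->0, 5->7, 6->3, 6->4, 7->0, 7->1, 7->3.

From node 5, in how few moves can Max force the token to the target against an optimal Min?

3

A0 = {4}
A1: add {1, 6} — 1 (Max) has 1→4; 6 (Max) has 6→4.
A2: add {3, 7} — 3 (Min): all of {4, 6} already in; 7 (Max) has 7→1.
A3: add {5} — 5 (Max) has 5→7.
5 enters the attractor at level 3, so Max can force the target in 3 moves from there.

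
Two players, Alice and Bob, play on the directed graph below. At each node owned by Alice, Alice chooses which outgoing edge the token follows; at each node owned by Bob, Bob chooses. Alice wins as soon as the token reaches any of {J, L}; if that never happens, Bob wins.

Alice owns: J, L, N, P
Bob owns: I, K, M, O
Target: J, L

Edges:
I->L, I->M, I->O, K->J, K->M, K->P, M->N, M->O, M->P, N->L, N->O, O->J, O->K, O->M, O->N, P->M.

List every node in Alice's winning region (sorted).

J, L, N

A0 = {J, L}
A1: add {N} — N (Alice) has N→L.
A2 = A1; e.g. I (Bob) can still go to M. Fixed point.
Alice's winning region = {J, L, N}.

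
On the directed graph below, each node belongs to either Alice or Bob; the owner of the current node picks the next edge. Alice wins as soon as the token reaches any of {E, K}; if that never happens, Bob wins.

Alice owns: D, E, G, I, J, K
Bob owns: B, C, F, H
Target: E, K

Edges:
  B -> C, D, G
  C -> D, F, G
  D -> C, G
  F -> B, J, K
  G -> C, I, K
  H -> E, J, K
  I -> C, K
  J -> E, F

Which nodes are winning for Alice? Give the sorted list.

D, E, G, H, I, J, K

A0 = {E, K}
A1: add {G, I, J} — G (Alice) has G→K; I (Alice) has I→K; J (Alice) has J→E.
A2: add {D, H} — D (Alice) has D→G; H (Bob): all of {E, J, K} already in.
A3 = A2; e.g. B (Bob) can still go to C. Fixed point.
Alice's winning region = {D, E, G, H, I, J, K}.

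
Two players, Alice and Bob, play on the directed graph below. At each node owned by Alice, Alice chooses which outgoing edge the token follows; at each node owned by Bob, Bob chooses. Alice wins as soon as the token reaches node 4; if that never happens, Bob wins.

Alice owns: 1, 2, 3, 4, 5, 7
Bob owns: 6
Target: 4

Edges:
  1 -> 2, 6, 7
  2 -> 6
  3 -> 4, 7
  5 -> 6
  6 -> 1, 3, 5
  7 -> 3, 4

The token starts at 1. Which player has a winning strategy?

Alice

A0 = {4}
A1: add {3, 7} — 3 (Alice) has 3→4; 7 (Alice) has 7→4.
A2: add {1} — 1 (Alice) has 1→7.
A3 = A2; e.g. 2 (Alice) has no edge into A2. Fixed point.
1 ∈ A2, so Alice can force the target.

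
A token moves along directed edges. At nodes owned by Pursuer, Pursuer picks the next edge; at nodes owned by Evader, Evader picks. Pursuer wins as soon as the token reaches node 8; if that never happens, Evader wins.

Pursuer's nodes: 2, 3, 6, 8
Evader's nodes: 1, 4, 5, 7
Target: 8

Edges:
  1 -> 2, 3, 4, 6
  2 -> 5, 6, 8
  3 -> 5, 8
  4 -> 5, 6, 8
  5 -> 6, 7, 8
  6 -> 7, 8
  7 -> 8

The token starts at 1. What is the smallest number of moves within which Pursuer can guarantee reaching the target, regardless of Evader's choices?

4

A0 = {8}
A1: add {2, 3, 6, 7} — 2 (Pursuer) has 2→8; 3 (Pursuer) has 3→8; 6 (Pursuer) has 6→8; 7 (Evader): all of {8} already in.
A2: add {5} — 5 (Evader): all of {6, 7, 8} already in.
A3: add {4} — 4 (Evader): all of {5, 6, 8} already in.
A4: add {1} — 1 (Evader): all of {2, 3, 4, 6} already in.
A4 = all vertices. Fixed point.
1 enters the attractor at level 4, so Pursuer can force the target in 4 moves from there.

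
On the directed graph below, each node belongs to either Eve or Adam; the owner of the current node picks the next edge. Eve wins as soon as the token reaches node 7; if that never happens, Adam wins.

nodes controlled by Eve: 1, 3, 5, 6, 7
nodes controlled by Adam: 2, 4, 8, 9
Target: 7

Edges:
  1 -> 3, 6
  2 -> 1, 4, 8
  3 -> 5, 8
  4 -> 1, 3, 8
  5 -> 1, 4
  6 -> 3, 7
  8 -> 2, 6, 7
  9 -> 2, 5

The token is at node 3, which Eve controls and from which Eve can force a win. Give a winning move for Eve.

5

A0 = {7}
A1: add {6} — 6 (Eve) has 6→7.
A2: add {1} — 1 (Eve) has 1→6.
A3: add {5} — 5 (Eve) has 5→1.
A4: add {3} — 3 (Eve) has 3→5.
A5 = A4; e.g. 2 (Adam) can still go to 4. Fixed point.
From 3, successor 5 is in the attractor (rank 3); the other successor 8 is not.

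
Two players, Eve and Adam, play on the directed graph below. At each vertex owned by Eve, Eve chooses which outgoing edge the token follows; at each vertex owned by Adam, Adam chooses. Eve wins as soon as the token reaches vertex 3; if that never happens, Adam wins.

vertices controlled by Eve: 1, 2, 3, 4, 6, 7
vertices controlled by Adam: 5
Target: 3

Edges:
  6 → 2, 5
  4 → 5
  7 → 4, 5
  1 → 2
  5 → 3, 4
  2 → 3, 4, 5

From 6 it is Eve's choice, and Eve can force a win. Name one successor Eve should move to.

A0 = {3}
A1: add {2} — 2 (Eve) has 2→3.
A2: add {1, 6} — 1 (Eve) has 1→2; 6 (Eve) has 6→2.
A3 = A2; e.g. 4 (Eve) has no edge into A2. Fixed point.
From 6, successor 2 is in the attractor (rank 1); the other successor 5 is not.

2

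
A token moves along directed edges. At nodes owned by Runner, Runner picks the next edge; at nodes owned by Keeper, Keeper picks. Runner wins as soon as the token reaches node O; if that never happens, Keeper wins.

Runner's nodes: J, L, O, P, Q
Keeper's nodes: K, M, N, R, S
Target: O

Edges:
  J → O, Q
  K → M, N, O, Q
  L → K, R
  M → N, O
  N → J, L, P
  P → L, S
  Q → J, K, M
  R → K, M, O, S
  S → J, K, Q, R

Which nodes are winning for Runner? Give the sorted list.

A0 = {O}
A1: add {J} — J (Runner) has J→O.
A2: add {Q} — Q (Runner) has Q→J.
A3 = A2; e.g. K (Keeper) can still go to M. Fixed point.
Runner's winning region = {J, O, Q}.

J, O, Q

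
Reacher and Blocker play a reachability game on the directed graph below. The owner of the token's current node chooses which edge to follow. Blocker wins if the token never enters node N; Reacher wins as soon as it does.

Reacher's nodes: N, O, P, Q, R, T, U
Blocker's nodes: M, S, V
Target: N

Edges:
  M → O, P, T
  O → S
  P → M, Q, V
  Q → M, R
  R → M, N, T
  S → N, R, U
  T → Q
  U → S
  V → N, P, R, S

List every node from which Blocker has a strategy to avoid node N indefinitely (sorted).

M, O, S, U, V

A0 = {N}
A1: add {R} — R (Reacher) has R→N.
A2: add {Q} — Q (Reacher) has Q→R.
A3: add {P, T} — P (Reacher) has P→Q; T (Reacher) has T→Q.
A4 = A3; e.g. M (Blocker) can still go to O. Fixed point.
Reacher's attractor = {N, P, Q, R, T}; Blocker avoids the target exactly from the complement.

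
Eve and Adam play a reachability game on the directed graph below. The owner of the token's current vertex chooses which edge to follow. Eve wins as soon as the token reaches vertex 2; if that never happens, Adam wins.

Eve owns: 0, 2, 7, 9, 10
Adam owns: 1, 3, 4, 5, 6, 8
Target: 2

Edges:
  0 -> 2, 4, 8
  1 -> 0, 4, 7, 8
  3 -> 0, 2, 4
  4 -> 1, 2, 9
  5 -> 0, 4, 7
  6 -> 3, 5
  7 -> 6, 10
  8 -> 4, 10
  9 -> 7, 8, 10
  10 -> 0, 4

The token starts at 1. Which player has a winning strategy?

A0 = {2}
A1: add {0} — 0 (Eve) has 0→2.
A2: add {10} — 10 (Eve) has 10→0.
A3: add {7, 9} — 7 (Eve) has 7→10; 9 (Eve) has 9→10.
A4 = A3; e.g. 1 (Adam) can still go to 4. Fixed point.
1 never enters the attractor, so Adam can avoid the target forever.

Adam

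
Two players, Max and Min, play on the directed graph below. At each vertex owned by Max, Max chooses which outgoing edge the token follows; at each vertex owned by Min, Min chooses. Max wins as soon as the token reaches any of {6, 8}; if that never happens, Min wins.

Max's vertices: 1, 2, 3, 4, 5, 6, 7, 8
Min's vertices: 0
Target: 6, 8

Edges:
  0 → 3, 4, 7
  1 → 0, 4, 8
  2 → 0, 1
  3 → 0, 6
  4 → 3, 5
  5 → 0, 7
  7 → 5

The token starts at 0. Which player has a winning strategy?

A0 = {6, 8}
A1: add {1, 3} — 1 (Max) has 1→8; 3 (Max) has 3→6.
A2: add {2, 4} — 2 (Max) has 2→1; 4 (Max) has 4→3.
A3 = A2; e.g. 0 (Min) can still go to 7. Fixed point.
0 never enters the attractor, so Min can avoid the target forever.

Min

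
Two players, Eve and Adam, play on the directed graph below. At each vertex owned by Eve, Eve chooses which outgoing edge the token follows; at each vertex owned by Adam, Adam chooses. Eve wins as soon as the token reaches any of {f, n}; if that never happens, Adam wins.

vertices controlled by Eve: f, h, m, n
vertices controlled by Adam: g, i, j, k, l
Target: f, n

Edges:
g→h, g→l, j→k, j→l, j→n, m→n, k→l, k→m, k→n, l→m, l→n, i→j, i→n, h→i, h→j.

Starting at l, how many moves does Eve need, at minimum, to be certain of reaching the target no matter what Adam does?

2

A0 = {f, n}
A1: add {m} — m (Eve) has m→n.
A2: add {l} — l (Adam): all of {m, n} already in.
l enters the attractor at level 2, so Eve can force the target in 2 moves from there.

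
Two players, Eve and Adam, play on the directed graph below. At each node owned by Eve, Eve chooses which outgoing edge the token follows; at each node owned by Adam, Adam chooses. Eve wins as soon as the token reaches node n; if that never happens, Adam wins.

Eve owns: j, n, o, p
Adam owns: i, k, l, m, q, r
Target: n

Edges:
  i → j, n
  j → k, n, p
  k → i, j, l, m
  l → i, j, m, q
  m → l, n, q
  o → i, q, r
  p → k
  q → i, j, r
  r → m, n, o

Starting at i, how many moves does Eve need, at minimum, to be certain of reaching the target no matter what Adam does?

2

A0 = {n}
A1: add {j} — j (Eve) has j→n.
A2: add {i} — i (Adam): all of {j, n} already in.
i enters the attractor at level 2, so Eve can force the target in 2 moves from there.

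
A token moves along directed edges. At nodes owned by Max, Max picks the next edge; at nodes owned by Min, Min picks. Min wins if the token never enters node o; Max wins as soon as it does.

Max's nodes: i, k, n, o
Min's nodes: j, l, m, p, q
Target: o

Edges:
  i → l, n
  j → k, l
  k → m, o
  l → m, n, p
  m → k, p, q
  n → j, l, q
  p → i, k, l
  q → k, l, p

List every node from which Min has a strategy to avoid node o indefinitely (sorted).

A0 = {o}
A1: add {k} — k (Max) has k→o.
A2 = A1; e.g. i (Max) has no edge into A1. Fixed point.
Max's attractor = {k, o}; Min avoids the target exactly from the complement.

i, j, l, m, n, p, q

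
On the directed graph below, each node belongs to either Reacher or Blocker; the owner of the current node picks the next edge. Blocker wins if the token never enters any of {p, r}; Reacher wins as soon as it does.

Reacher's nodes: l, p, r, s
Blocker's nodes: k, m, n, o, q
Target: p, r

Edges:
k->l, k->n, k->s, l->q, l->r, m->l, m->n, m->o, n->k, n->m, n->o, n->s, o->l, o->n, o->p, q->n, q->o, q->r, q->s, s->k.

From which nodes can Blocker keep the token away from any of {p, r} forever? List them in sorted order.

k, m, n, o, q, s

A0 = {p, r}
A1: add {l} — l (Reacher) has l→r.
A2 = A1; e.g. k (Blocker) can still go to n. Fixed point.
Reacher's attractor = {l, p, r}; Blocker avoids the target exactly from the complement.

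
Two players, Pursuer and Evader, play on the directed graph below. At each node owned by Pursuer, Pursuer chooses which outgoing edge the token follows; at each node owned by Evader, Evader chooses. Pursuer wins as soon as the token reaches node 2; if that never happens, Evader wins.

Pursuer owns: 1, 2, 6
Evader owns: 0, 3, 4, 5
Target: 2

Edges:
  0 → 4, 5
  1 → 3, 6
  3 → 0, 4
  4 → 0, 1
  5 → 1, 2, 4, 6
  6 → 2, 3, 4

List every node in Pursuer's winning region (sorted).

A0 = {2}
A1: add {6} — 6 (Pursuer) has 6→2.
A2: add {1} — 1 (Pursuer) has 1→6.
A3 = A2; e.g. 0 (Evader) can still go to 4. Fixed point.
Pursuer's winning region = {1, 2, 6}.

1, 2, 6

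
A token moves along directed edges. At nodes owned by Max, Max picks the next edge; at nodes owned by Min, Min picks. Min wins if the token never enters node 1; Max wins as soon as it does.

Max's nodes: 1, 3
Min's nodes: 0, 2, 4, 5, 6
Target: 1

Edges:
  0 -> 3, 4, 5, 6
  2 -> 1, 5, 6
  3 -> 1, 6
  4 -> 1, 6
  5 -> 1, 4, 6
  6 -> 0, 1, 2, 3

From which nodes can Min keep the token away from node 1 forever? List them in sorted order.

A0 = {1}
A1: add {3} — 3 (Max) has 3→1.
A2 = A1; e.g. 0 (Min) can still go to 4. Fixed point.
Max's attractor = {1, 3}; Min avoids the target exactly from the complement.

0, 2, 4, 5, 6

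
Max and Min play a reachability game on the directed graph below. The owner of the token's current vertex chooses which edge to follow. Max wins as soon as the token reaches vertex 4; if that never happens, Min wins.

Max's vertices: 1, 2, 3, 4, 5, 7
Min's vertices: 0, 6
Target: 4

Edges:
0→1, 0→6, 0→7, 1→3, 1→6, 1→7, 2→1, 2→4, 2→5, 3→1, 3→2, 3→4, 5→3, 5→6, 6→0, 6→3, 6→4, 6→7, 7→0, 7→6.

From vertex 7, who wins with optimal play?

Min

A0 = {4}
A1: add {2, 3} — 2 (Max) has 2→4; 3 (Max) has 3→4.
A2: add {1, 5} — 1 (Max) has 1→3; 5 (Max) has 5→3.
A3 = A2; e.g. 0 (Min) can still go to 6. Fixed point.
7 never enters the attractor, so Min can avoid the target forever.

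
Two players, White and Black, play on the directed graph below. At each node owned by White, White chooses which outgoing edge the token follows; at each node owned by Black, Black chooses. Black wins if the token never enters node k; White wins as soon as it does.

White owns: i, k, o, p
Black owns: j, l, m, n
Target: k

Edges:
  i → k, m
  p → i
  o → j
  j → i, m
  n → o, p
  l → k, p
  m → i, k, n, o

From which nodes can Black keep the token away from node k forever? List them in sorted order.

j, m, n, o

A0 = {k}
A1: add {i} — i (White) has i→k.
A2: add {p} — p (White) has p→i.
A3: add {l} — l (Black): all of {k, p} already in.
A4 = A3; e.g. j (Black) can still go to m. Fixed point.
White's attractor = {i, k, l, p}; Black avoids the target exactly from the complement.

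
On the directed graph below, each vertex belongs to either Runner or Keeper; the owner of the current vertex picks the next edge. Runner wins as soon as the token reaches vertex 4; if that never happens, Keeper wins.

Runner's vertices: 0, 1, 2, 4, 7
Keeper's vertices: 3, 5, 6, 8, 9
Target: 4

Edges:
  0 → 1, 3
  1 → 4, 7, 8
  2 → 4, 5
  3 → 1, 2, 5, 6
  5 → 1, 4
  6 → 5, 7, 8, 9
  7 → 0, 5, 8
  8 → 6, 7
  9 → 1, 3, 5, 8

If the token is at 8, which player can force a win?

Keeper

A0 = {4}
A1: add {1, 2} — 1 (Runner) has 1→4; 2 (Runner) has 2→4.
A2: add {0, 5} — 0 (Runner) has 0→1; 5 (Keeper): all of {1, 4} already in.
A3: add {7} — 7 (Runner) has 7→0.
A4 = A3; e.g. 3 (Keeper) can still go to 6. Fixed point.
8 never enters the attractor, so Keeper can avoid the target forever.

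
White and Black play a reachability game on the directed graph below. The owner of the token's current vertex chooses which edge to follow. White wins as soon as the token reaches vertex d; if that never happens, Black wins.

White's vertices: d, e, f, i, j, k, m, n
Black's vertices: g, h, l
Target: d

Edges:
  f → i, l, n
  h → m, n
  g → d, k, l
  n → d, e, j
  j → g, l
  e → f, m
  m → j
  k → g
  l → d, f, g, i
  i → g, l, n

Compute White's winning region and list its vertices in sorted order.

d, e, f, i, n

A0 = {d}
A1: add {n} — n (White) has n→d.
A2: add {f, i} — f (White) has f→n; i (White) has i→n.
A3: add {e} — e (White) has e→f.
A4 = A3; e.g. g (Black) can still go to k. Fixed point.
White's winning region = {d, e, f, i, n}.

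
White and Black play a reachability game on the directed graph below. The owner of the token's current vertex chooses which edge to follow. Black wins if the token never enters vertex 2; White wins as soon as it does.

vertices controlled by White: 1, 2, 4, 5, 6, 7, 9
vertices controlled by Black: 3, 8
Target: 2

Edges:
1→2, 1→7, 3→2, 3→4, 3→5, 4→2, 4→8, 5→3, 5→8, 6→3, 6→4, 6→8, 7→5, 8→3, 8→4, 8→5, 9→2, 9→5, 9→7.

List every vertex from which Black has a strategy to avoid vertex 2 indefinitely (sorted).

3, 5, 7, 8

A0 = {2}
A1: add {1, 4, 9} — 1 (White) has 1→2; 4 (White) has 4→2; 9 (White) has 9→2.
A2: add {6} — 6 (White) has 6→4.
A3 = A2; e.g. 3 (Black) can still go to 5. Fixed point.
White's attractor = {1, 2, 4, 6, 9}; Black avoids the target exactly from the complement.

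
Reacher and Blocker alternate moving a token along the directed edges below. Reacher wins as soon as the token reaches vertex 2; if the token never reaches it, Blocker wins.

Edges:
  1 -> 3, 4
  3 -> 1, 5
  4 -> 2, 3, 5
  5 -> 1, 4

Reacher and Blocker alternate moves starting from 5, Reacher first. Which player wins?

Track states (vertex, player-to-move).
A0 = {(2,Reacher), (2,Blocker)}
A1: add {(4,Reacher)}.
A2 = A1; e.g. (1,Reacher) stays out. (5,Reacher) never enters ⇒ Blocker avoids the target.

Blocker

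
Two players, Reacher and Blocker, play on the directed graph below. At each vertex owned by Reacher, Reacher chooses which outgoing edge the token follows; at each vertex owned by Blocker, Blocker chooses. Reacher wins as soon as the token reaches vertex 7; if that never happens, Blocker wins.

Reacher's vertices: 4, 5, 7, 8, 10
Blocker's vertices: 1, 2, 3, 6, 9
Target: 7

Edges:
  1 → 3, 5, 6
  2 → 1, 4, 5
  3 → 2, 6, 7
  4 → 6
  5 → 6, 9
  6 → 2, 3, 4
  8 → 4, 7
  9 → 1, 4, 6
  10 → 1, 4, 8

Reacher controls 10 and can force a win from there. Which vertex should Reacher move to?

8

A0 = {7}
A1: add {8} — 8 (Reacher) has 8→7.
A2: add {10} — 10 (Reacher) has 10→8.
A3 = A2; e.g. 1 (Blocker) can still go to 3. Fixed point.
From 10, successor 8 is in the attractor (rank 1); the other successors 1, 4 are not.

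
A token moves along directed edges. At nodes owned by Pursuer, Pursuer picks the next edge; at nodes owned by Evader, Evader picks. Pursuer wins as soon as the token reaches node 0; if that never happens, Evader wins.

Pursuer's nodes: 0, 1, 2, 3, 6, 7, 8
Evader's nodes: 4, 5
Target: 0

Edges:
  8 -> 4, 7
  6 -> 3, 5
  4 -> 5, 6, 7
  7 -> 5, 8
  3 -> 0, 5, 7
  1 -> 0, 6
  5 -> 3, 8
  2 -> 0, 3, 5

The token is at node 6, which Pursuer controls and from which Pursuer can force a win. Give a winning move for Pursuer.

3

A0 = {0}
A1: add {1, 2, 3} — 1 (Pursuer) has 1→0; 2 (Pursuer) has 2→0; 3 (Pursuer) has 3→0.
A2: add {6} — 6 (Pursuer) has 6→3.
A3 = A2; e.g. 4 (Evader) can still go to 5. Fixed point.
From 6, successor 3 is in the attractor (rank 1); the other successor 5 is not.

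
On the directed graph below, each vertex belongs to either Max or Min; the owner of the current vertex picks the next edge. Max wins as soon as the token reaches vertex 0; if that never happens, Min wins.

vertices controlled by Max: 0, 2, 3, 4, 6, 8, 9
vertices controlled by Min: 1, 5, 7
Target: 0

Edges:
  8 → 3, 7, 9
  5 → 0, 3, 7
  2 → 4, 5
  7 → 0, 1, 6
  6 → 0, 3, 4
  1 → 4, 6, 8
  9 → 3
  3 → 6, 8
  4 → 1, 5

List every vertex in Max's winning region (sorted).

A0 = {0}
A1: add {6} — 6 (Max) has 6→0.
A2: add {3} — 3 (Max) has 3→6.
A3: add {8, 9} — 8 (Max) has 8→3; 9 (Max) has 9→3.
A4 = A3; e.g. 1 (Min) can still go to 4. Fixed point.
Max's winning region = {0, 3, 6, 8, 9}.

0, 3, 6, 8, 9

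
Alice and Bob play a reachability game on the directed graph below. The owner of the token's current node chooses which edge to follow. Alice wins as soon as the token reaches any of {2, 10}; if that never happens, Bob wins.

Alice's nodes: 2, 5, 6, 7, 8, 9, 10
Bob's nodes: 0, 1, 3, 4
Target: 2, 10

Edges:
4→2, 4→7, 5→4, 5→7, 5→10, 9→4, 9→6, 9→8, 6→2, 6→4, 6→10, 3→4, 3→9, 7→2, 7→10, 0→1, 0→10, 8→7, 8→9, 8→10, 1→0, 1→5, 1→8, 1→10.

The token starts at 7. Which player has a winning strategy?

Alice

A0 = {2, 10}
A1: add {5, 6, 7, 8} — 5 (Alice) has 5→10; 6 (Alice) has 6→2; 7 (Alice) has 7→2; 8 (Alice) has 8→10.
7 ∈ A1, so Alice can force the target.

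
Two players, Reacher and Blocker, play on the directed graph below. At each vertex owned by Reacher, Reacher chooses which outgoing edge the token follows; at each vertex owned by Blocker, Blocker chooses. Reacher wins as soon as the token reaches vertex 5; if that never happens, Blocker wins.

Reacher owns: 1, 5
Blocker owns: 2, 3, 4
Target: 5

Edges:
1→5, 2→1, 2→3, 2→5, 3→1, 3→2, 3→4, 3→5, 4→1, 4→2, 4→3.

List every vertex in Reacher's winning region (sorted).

A0 = {5}
A1: add {1} — 1 (Reacher) has 1→5.
A2 = A1; e.g. 2 (Blocker) can still go to 3. Fixed point.
Reacher's winning region = {1, 5}.

1, 5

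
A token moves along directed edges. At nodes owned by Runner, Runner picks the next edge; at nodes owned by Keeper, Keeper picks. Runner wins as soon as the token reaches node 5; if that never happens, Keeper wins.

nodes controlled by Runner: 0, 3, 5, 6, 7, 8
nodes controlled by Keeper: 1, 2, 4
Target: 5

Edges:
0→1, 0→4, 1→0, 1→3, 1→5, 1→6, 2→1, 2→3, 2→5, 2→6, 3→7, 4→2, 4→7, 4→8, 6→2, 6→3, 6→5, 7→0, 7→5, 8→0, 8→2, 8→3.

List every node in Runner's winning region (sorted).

3, 5, 6, 7, 8

A0 = {5}
A1: add {6, 7} — 6 (Runner) has 6→5; 7 (Runner) has 7→5.
A2: add {3} — 3 (Runner) has 3→7.
A3: add {8} — 8 (Runner) has 8→3.
A4 = A3; e.g. 0 (Runner) has no edge into A3. Fixed point.
Runner's winning region = {3, 5, 6, 7, 8}.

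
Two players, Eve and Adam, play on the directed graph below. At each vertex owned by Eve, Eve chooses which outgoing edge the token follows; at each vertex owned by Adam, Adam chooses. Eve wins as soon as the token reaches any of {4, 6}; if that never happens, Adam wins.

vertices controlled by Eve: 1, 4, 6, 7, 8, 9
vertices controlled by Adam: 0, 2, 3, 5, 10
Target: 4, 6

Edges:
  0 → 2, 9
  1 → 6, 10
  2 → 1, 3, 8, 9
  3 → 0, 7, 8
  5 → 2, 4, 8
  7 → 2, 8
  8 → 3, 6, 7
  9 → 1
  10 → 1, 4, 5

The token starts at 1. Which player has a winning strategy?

Eve

A0 = {4, 6}
A1: add {1, 8} — 1 (Eve) has 1→6; 8 (Eve) has 8→6.
1 ∈ A1, so Eve can force the target.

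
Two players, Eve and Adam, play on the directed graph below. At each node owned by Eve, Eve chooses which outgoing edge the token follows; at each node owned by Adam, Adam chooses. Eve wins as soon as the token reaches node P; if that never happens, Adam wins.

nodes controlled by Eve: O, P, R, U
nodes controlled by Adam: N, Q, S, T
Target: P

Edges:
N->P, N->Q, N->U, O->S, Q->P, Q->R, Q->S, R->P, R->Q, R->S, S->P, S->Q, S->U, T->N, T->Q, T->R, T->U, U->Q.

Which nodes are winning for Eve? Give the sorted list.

P, R

A0 = {P}
A1: add {R} — R (Eve) has R→P.
A2 = A1; e.g. N (Adam) can still go to Q. Fixed point.
Eve's winning region = {P, R}.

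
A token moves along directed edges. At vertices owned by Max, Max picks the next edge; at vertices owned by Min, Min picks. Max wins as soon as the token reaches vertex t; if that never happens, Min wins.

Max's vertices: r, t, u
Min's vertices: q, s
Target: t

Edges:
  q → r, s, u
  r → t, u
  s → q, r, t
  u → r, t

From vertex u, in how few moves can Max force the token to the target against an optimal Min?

1

A0 = {t}
A1: add {r, u} — r (Max) has r→t; u (Max) has u→t.
A2 = A1; e.g. q (Min) can still go to s. Fixed point.
u enters the attractor at level 1, so Max can force the target in 1 move from there.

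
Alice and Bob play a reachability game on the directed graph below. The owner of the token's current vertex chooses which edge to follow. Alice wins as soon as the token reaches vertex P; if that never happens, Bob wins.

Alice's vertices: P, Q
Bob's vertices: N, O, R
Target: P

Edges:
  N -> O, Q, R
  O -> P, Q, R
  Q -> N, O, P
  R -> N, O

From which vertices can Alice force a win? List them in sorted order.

A0 = {P}
A1: add {Q} — Q (Alice) has Q→P.
A2 = A1; e.g. N (Bob) can still go to O. Fixed point.
Alice's winning region = {P, Q}.

P, Q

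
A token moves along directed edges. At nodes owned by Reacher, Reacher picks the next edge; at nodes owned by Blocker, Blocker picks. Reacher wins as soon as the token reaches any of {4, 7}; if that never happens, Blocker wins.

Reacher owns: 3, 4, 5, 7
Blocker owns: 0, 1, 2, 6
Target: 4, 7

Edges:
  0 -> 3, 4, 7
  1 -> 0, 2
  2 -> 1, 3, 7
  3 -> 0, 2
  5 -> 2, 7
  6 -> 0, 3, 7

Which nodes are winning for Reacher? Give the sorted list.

A0 = {4, 7}
A1: add {5} — 5 (Reacher) has 5→7.
A2 = A1; e.g. 0 (Blocker) can still go to 3. Fixed point.
Reacher's winning region = {4, 5, 7}.

4, 5, 7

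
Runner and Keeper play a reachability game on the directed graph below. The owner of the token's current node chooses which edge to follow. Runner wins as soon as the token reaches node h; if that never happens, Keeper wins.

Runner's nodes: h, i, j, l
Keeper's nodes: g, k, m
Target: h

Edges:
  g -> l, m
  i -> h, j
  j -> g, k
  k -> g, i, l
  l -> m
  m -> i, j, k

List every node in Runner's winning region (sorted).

A0 = {h}
A1: add {i} — i (Runner) has i→h.
A2 = A1; e.g. g (Keeper) can still go to l. Fixed point.
Runner's winning region = {h, i}.

h, i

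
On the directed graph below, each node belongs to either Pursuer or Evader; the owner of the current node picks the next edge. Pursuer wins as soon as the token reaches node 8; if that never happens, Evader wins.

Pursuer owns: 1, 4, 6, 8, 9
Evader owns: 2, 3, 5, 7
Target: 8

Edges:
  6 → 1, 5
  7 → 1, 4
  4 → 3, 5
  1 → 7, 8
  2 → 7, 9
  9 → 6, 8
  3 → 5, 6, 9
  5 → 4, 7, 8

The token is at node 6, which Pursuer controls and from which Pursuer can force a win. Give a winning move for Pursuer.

A0 = {8}
A1: add {1, 9} — 1 (Pursuer) has 1→8; 9 (Pursuer) has 9→8.
A2: add {6} — 6 (Pursuer) has 6→1.
A3 = A2; e.g. 2 (Evader) can still go to 7. Fixed point.
From 6, successor 1 is in the attractor (rank 1); the other successor 5 is not.

1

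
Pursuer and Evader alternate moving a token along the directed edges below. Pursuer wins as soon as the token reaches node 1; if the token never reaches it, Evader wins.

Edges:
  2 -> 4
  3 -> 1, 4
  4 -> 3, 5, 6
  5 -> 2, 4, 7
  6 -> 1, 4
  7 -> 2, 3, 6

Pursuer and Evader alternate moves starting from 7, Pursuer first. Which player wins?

Evader

Track states (vertex, player-to-move).
A0 = {(1,Pursuer), (1,Evader)}
A1: add {(3,Pursuer), (6,Pursuer)}.
A2 = A1; e.g. (2,Pursuer) stays out. (7,Pursuer) never enters ⇒ Evader avoids the target.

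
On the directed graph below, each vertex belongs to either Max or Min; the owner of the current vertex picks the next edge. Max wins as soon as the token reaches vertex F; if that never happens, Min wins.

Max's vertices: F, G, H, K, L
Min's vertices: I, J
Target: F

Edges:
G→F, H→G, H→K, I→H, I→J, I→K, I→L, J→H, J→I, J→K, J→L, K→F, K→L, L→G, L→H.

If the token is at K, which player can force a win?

A0 = {F}
A1: add {G, K} — G (Max) has G→F; K (Max) has K→F.
K ∈ A1, so Max can force the target.

Max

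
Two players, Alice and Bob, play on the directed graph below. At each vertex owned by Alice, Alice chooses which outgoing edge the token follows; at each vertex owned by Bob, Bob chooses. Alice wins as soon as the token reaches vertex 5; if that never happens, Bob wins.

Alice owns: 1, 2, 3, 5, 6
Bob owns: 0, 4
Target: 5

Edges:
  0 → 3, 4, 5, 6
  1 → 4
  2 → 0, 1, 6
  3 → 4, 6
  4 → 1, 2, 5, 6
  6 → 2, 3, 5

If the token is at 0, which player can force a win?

Bob

A0 = {5}
A1: add {6} — 6 (Alice) has 6→5.
A2: add {2, 3} — 2 (Alice) has 2→6; 3 (Alice) has 3→6.
A3 = A2; e.g. 0 (Bob) can still go to 4. Fixed point.
0 never enters the attractor, so Bob can avoid the target forever.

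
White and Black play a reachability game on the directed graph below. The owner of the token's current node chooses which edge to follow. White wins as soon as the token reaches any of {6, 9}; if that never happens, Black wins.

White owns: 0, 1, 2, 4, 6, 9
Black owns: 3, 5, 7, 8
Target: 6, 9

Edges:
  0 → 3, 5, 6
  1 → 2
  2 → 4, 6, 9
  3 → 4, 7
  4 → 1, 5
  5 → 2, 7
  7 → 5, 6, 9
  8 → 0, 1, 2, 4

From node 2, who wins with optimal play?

A0 = {6, 9}
A1: add {0, 2} — 0 (White) has 0→6; 2 (White) has 2→6.
2 ∈ A1, so White can force the target.

White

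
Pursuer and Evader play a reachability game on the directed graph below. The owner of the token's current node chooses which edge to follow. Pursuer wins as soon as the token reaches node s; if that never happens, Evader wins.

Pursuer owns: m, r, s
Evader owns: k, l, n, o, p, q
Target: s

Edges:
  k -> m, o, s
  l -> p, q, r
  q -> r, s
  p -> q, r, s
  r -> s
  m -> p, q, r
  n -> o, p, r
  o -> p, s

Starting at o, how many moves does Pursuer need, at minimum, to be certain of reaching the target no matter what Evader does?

4

A0 = {s}
A1: add {r} — r (Pursuer) has r→s.
A2: add {m, q} — m (Pursuer) has m→r; q (Evader): all of {r, s} already in.
A3: add {p} — p (Evader): all of {q, r, s} already in.
A4: add {l, o} — l (Evader): all of {p, q, r} already in; o (Evader): all of {p, s} already in.
o enters the attractor at level 4, so Pursuer can force the target in 4 moves from there.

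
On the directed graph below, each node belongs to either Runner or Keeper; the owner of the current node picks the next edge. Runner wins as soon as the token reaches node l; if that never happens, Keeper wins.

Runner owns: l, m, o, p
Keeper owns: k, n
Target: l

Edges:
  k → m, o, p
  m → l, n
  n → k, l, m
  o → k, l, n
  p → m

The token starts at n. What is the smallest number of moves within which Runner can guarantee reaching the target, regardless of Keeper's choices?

4

A0 = {l}
A1: add {m, o} — m (Runner) has m→l; o (Runner) has o→l.
A2: add {p} — p (Runner) has p→m.
A3: add {k} — k (Keeper): all of {m, o, p} already in.
A4: add {n} — n (Keeper): all of {k, l, m} already in.
A4 = all vertices. Fixed point.
n enters the attractor at level 4, so Runner can force the target in 4 moves from there.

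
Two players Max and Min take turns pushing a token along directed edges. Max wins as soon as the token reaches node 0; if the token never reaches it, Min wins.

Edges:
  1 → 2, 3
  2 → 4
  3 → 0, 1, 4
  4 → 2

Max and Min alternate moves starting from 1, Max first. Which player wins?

Track states (vertex, player-to-move).
A0 = {(0,Max), (0,Min)}
A1: add {(3,Max)}.
A2 = A1; e.g. (1,Max) stays out. (1,Max) never enters ⇒ Min avoids the target.

Min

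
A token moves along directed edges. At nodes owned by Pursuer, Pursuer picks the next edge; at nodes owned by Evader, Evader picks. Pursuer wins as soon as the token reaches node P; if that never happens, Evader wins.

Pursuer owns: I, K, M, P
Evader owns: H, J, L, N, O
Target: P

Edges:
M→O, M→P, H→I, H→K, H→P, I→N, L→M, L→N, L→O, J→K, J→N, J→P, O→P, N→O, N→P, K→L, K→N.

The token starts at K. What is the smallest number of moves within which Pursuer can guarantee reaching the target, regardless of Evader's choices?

3

A0 = {P}
A1: add {M, O} — M (Pursuer) has M→P; O (Evader): all of {P} already in.
A2: add {N} — N (Evader): all of {O, P} already in.
A3: add {I, K, L} — I (Pursuer) has I→N; K (Pursuer) has K→N; L (Evader): all of {M, N, O} already in.
K enters the attractor at level 3, so Pursuer can force the target in 3 moves from there.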